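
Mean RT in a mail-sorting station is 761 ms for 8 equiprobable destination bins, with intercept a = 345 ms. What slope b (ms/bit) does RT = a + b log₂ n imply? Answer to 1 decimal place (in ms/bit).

138.7 ms/bit

b = (761 − 345) / log₂(8) = 416 / 3 = 138.667 ms/bit.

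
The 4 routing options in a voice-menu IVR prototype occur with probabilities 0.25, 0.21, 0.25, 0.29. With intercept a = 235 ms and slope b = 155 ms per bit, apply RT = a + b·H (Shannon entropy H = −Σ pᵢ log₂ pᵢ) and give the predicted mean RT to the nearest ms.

544 ms

H = 0.25·log₂(1/0.25) + 0.21·log₂(1/0.21) + 0.25·log₂(1/0.25) + 0.29·log₂(1/0.29) = 1.9907 bits.
RT = 235 + 155 × 1.9907 = 543.56 ms.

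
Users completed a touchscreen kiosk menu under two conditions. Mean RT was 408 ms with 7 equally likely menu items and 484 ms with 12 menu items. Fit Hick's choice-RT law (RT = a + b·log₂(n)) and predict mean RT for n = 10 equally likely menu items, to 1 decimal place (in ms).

458.3 ms

With log₂ n on the abscissa the relation is linear; from the two conditions:
  b = (484 − 408) / (log₂ 12 − log₂ 7) = 76 / (3.5850 − 2.8074) = 97.736 ms/bit
  a = 408 − 97.736 × 2.8074 = 133.621 ms
Then RT(10) = 133.621 + 97.736 × log₂ 10 = 133.621 + 97.736 × 3.3219 ≈ 458.292 ms.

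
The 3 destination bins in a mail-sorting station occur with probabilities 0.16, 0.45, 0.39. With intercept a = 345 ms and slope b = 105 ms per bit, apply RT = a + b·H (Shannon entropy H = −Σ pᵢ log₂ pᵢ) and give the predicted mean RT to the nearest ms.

H = 0.16·log₂(1/0.16) + 0.45·log₂(1/0.45) + 0.39·log₂(1/0.39) = 1.4712 bits.
RT = 345 + 105 × 1.4712 = 499.48 ms.

499 ms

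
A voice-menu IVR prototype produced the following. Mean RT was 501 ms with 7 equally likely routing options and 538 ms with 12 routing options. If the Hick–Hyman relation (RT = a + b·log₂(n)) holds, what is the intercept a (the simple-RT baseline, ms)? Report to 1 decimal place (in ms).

367.4 ms

The slope on a log₂ axis is (538 − 501) / (3.5850 − 2.8074) = 47.582 ms/bit.
a = RT₁ − b·log₂ n₁ = 501 − 47.582 × 2.8074 = 367.421 ms.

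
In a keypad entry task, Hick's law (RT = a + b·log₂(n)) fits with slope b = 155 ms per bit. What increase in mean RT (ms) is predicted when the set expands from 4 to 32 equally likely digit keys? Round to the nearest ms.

The intercept a cancels: ΔRT = b·(log₂ n₂ − log₂ n₁) = b·log₂(n₂/n₁).
log₂(32) − log₂(4) = log₂(32/4) = log₂(8) = 3.
ΔRT = 155 × 3.0000 = 465.000 ms.

465 ms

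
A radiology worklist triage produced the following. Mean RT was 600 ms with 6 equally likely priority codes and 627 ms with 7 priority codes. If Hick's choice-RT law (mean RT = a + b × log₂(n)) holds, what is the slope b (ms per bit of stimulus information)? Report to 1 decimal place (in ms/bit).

121.4 ms/bit

The slope on a log₂ axis is (627 − 600) / (2.8074 − 2.5850) = 121.407 ms/bit.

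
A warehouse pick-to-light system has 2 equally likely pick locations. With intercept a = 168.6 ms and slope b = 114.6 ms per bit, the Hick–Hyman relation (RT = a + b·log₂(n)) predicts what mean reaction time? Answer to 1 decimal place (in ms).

283.2 ms

log₂(2) = 1 bits, so RT = 168.6 + 114.6 × 1 ≈ 283.200 ms.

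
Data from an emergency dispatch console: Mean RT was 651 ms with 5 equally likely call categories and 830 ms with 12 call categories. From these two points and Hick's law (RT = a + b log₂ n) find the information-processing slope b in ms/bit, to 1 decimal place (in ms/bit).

The slope on a log₂ axis is (830 − 651) / (3.5850 − 2.3219) = 141.722 ms/bit.

141.7 ms/bit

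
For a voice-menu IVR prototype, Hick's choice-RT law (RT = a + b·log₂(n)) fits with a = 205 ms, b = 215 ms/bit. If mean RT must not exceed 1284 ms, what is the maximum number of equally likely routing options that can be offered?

Set 205 + 215·log₂ n ≤ 1284 → log₂ n ≤ (1284 − 205)/215 = 5.0186.
So n ≤ 2^5.0186 = 32.415; the largest integer n is 32.

32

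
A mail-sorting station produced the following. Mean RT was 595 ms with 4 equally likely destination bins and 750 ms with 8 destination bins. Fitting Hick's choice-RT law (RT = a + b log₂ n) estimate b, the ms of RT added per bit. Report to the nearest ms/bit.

Slope: b = (750 − 595) / (log₂ 8 − log₂ 4) = 155/1.0000 = 155 ms/bit.

155 ms/bit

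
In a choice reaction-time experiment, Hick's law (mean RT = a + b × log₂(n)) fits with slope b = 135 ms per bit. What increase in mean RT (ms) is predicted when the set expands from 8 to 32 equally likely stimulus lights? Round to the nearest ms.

Only the slope matters, since a is common to both: ΔRT = b·log₂(n₂/n₁).
log₂(32) − log₂(8) = log₂(32/8) = log₂(4) = 2.
ΔRT = 135 × 2.0000 = 270.000 ms.

270 ms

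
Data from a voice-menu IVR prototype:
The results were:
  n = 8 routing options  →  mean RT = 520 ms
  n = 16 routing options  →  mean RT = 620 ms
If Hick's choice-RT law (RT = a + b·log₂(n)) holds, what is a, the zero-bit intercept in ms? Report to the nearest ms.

220 ms

b = (RT₂ − RT₁)/(log₂ n₂ − log₂ n₁) = (620 − 520)/(4 − 3) = 100 ms/bit.
a = RT₁ − b·log₂ n₁ = 520 − 100 × 3 = 220.000 ms.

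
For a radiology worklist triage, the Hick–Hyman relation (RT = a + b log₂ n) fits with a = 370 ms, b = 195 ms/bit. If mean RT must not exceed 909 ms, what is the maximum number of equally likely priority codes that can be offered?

195·log₂ n ≤ 909 − 370 = 539, giving log₂ n ≤ 2.7641 and n ≤ 6.793. The largest whole number is 6.

6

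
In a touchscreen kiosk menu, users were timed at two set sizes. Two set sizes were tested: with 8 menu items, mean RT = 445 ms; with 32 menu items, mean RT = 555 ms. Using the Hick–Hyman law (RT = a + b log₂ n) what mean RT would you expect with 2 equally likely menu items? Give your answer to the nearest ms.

335 ms

With log₂ n on the abscissa the relation is linear; from the two conditions:
  b = (555 − 445) / (log₂ 32 − log₂ 8) = 110 / (5 − 3) = 55 ms/bit
  a = 445 − 55 × 3 = 280 ms
Then RT(2) = 280 + 55 × log₂ 2 = 280 + 55 × 1 ≈ 335.000 ms.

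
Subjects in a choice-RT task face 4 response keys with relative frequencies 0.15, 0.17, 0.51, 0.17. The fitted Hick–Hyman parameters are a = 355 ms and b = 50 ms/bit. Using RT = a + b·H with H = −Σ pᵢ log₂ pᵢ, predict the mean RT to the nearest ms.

H = 0.15·log₂(1/0.15) + 0.17·log₂(1/0.17) + 0.51·log₂(1/0.51) + 0.17·log₂(1/0.17) = 1.7751 bits.
RT = 355 + 50 × 1.7751 = 443.76 ms.

444 ms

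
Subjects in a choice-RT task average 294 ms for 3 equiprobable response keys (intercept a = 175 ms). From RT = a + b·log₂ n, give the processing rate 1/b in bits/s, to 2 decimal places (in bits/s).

13.32 bits/s

Choice component = 294 − 175 = 119 ms over log₂(3) = 1.5850 bits.
b = 119 / 1.5850 = 75.081 ms/bit, so 1/b = 13.319 bits/s.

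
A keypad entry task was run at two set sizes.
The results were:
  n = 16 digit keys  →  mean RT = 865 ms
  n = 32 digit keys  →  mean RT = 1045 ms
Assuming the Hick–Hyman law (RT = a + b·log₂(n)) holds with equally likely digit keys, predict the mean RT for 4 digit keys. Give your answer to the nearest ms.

505 ms

RT is linear in log₂ n, so two points fix the line:
  b = (1045 − 865) / (log₂ 32 − log₂ 16) = 180 / (5 − 4) = 180 ms/bit
  a = 865 − 180 × 4 = 145 ms
Then RT(4) = 145 + 180 × log₂ 4 = 145 + 180 × 2 ≈ 505.000 ms.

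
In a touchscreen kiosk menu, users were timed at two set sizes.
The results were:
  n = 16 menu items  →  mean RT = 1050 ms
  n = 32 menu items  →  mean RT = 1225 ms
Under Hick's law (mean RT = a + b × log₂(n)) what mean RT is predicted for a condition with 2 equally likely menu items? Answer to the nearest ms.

525 ms

RT is linear in log₂ n, so two points fix the line:
  b = (1225 − 1050) / (log₂ 32 − log₂ 16) = 175 / (5 − 4) = 175 ms/bit
  a = 1050 − 175 × 4 = 350 ms
Then RT(2) = 350 + 175 × log₂ 2 = 350 + 175 × 1 ≈ 525.000 ms.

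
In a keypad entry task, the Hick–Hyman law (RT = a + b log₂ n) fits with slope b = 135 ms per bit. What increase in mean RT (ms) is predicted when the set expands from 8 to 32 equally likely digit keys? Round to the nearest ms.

ΔRT = (a + b log₂ n₂) − (a + b log₂ n₁) = b·(log₂ n₂ − log₂ n₁).
log₂(32) − log₂(8) = log₂(32/8) = log₂(4) = 2.
ΔRT = 135 × 2.0000 = 270.000 ms.

270 ms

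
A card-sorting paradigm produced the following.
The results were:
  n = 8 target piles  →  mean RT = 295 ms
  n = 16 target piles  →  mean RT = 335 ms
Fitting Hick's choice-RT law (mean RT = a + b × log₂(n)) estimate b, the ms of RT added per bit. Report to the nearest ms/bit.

b = (RT₂ − RT₁)/(log₂ n₂ − log₂ n₁) = (335 − 295)/(4 − 3) = 40 ms/bit.

40 ms/bit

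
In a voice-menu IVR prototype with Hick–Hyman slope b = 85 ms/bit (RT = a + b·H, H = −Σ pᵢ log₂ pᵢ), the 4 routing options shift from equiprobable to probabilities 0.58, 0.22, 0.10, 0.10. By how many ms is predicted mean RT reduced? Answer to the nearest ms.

34 ms

Equiprobable entropy H₀ = log₂ 4 = 2.0000 bits.
Skewed entropy H = −Σ pᵢ log₂ pᵢ = 1.6008 bits.
ΔRT = b·(H₀ − H) = 85 × 0.3992 = 33.93 ms.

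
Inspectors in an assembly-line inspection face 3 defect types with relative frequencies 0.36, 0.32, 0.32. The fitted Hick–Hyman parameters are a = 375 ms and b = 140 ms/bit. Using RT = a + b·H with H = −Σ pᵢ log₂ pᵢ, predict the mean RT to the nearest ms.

597 ms

H = 0.36·log₂(1/0.36) + 0.32·log₂(1/0.32) + 0.32·log₂(1/0.32) = 1.5827 bits.
RT = 375 + 140 × 1.5827 = 596.58 ms.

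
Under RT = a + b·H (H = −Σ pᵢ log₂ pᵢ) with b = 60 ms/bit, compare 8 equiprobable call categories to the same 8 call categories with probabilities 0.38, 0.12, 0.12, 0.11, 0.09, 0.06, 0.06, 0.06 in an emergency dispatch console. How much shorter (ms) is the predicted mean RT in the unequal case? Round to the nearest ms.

The RT saving is b·ΔH. Equiprobable H₀ = log₂(8) = 3.0000 bits; with the given probabilities H = 2.6581 bits.
b·(H₀ − H) = 60 × (3.0000 − 2.6581) = 20.51 ms.

21 ms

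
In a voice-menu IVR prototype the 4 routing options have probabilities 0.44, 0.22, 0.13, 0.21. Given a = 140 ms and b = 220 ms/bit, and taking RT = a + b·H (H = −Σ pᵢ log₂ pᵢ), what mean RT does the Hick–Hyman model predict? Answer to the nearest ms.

549 ms

Entropy contributions −pᵢ log₂ pᵢ: 0.5211, 0.4806, 0.3826, 0.4728; sum H = 1.8572 bits.
RT = a + bH = 140 + 220·1.8572 = 548.58 ms.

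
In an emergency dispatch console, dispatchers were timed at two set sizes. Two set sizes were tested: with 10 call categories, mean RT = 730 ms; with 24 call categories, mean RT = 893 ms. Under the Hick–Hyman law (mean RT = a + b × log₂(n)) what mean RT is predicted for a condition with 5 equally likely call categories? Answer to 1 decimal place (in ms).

Solve the two-equation system in a and b:
  b = (893 − 730) / (log₂ 24 − log₂ 10) = 163 / (4.5850 − 3.3219) = 129.054 ms/bit
  a = 730 − 129.054 × 3.3219 = 301.291 ms
Then RT(5) = 301.291 + 129.054 × log₂ 5 = 301.291 + 129.054 × 2.3219 ≈ 600.946 ms.

600.9 ms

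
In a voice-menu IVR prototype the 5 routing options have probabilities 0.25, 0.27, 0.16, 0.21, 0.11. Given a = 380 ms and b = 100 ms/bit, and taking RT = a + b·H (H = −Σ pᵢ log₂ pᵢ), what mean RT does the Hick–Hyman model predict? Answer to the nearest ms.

606 ms

Entropy contributions −pᵢ log₂ pᵢ: 0.5000, 0.5100, 0.4230, 0.4728, 0.3503; sum H = 2.2561 bits.
RT = a + bH = 380 + 100·2.2561 = 605.61 ms.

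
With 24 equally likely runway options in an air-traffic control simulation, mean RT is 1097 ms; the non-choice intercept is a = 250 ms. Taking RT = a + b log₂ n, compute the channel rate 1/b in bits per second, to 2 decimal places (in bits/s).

b = (1097 − 250)/log₂ 24 = 847/4.5850 = 184.734 ms per bit = 0.18473 s/bit; the reciprocal is 5.413 bits/s.

5.41 bits/s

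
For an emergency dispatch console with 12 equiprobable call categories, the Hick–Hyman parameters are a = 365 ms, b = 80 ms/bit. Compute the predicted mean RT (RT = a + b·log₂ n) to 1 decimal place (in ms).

log₂(12) = 3.5850 bits, so RT = 365 + 80 × 3.5850 ≈ 651.797 ms.

651.8 ms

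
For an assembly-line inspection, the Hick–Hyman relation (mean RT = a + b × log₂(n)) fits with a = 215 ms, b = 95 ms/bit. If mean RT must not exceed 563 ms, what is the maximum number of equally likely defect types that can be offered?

Set 215 + 95·log₂ n ≤ 563 → log₂ n ≤ (563 − 215)/95 = 3.6632.
So n ≤ 2^3.6632 = 12.668; the largest integer n is 12.

12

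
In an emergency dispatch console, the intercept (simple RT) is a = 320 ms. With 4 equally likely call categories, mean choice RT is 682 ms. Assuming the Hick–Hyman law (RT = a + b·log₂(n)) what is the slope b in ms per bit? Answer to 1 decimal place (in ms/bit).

b = (682 − 320) / log₂(4) = 362 / 2 = 181.000 ms/bit.

181.0 ms/bit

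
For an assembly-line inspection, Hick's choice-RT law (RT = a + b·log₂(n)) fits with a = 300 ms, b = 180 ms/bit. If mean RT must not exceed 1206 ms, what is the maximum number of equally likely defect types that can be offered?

180·log₂ n ≤ 1206 − 300 = 906, giving log₂ n ≤ 5.0333 and n ≤ 32.748. The largest whole number is 32.

32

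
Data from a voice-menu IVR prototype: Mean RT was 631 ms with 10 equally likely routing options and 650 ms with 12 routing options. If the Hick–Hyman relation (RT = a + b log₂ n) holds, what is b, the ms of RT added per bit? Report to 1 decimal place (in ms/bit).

b = (RT₂ − RT₁)/(log₂ n₂ − log₂ n₁) = (650 − 631)/(3.5850 − 3.3219) = 72.234 ms/bit.

72.2 ms/bit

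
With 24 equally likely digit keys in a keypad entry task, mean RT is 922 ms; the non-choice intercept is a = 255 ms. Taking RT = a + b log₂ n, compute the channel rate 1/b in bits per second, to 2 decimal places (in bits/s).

b = (922 − 255)/log₂ 24 = 667/4.5850 = 145.476 ms per bit = 0.14548 s/bit; the reciprocal is 6.874 bits/s.

6.87 bits/s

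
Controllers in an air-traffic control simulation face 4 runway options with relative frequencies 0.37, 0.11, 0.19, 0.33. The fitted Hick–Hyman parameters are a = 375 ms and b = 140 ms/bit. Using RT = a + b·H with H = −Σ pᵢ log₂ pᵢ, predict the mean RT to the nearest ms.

Entropy contributions −pᵢ log₂ pᵢ: 0.5307, 0.3503, 0.4552, 0.5278; sum H = 1.8641 bits.
RT = a + bH = 375 + 140·1.8641 = 635.97 ms.

636 ms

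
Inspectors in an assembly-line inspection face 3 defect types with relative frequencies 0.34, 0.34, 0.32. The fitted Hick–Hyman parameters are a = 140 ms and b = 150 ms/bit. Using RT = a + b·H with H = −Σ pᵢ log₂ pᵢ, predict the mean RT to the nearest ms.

378 ms

H = 0.34·log₂(1/0.34) + 0.34·log₂(1/0.34) + 0.32·log₂(1/0.32) = 1.5844 bits.
RT = 140 + 150 × 1.5844 = 377.66 ms.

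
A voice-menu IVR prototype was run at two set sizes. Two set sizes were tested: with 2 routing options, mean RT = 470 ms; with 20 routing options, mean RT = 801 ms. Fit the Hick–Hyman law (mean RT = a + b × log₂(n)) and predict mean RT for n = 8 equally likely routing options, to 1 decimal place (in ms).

Solve the two-equation system in a and b:
  b = (801 − 470) / (log₂ 20 − log₂ 2) = 331 / (4.3219 − 1) = 99.641 ms/bit
  a = 470 − 99.641 × 1 = 370.359 ms
Then RT(8) = 370.359 + 99.641 × log₂ 8 = 370.359 + 99.641 × 3 ≈ 669.282 ms.

669.3 ms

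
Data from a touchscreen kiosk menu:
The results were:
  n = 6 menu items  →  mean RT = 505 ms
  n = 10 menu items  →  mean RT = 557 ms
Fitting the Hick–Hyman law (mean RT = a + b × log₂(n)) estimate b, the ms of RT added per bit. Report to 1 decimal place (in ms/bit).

The slope on a log₂ axis is (557 − 505) / (3.3219 − 2.5850) = 70.560 ms/bit.

70.6 ms/bit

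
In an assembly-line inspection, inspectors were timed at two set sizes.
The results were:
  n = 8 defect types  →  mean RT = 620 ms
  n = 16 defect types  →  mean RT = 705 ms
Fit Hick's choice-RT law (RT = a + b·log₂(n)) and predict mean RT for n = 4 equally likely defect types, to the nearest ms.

Solve the two-equation system in a and b:
  b = (705 − 620) / (log₂ 16 − log₂ 8) = 85 / (4 − 3) = 85 ms/bit
  a = 620 − 85 × 3 = 365 ms
Then RT(4) = 365 + 85 × log₂ 4 = 365 + 85 × 2 ≈ 535.000 ms.

535 ms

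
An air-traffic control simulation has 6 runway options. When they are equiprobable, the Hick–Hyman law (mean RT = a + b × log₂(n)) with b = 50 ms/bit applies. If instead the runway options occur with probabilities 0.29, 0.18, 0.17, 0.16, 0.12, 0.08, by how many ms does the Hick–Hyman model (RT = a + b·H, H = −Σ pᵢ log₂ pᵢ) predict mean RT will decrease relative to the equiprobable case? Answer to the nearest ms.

Equiprobable entropy H₀ = log₂ 6 = 2.5850 bits.
Skewed entropy H = −Σ pᵢ log₂ pᵢ = 2.4794 bits.
ΔRT = b·(H₀ − H) = 50 × 0.1056 = 5.28 ms.

5 ms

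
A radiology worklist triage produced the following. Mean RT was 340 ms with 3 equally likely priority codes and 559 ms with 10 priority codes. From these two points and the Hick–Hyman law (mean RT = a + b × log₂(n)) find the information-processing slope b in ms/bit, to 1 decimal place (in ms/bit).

b = (RT₂ − RT₁)/(log₂ n₂ − log₂ n₁) = (559 − 340)/(3.3219 − 1.5850) = 126.082 ms/bit.

126.1 ms/bit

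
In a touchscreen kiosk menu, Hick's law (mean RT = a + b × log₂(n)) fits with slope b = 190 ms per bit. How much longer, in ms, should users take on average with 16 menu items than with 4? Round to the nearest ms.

380 ms

The intercept a cancels: ΔRT = b·(log₂ n₂ − log₂ n₁) = b·log₂(n₂/n₁).
log₂(16) − log₂(4) = log₂(16/4) = log₂(4) = 2.
ΔRT = 190 × 2.0000 = 380.000 ms.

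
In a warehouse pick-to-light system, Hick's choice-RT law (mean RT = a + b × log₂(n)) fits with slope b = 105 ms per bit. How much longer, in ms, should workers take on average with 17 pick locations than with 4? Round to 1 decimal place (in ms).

ΔRT = (a + b log₂ n₂) − (a + b log₂ n₁) = b·(log₂ n₂ − log₂ n₁).
log₂(17) − log₂(4) = 4.0875 − 2 = 2.0875.
ΔRT = 105 × 2.0875 = 219.184 ms.

219.2 ms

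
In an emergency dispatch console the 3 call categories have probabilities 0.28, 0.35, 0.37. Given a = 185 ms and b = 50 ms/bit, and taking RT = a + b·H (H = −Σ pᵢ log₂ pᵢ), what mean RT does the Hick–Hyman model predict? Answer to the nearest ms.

Entropy contributions −pᵢ log₂ pᵢ: 0.5142, 0.5301, 0.5307; sum H = 1.5751 bits.
RT = a + bH = 185 + 50·1.5751 = 263.75 ms.

264 ms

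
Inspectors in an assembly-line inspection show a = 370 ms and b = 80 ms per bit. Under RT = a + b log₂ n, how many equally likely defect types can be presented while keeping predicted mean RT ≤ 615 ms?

8

Information budget: (615 − 370)/80 = 3.0625 bits, so n ≤ 2^3.0625 = 8.354 → at most 8.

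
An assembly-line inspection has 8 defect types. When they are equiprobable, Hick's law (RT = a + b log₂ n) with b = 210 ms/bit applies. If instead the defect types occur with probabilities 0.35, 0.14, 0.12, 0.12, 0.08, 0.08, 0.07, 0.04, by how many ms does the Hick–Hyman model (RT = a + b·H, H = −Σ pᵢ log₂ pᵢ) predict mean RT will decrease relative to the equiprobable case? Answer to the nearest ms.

63 ms

Equiprobable entropy H₀ = log₂ 8 = 3.0000 bits.
Skewed entropy H = −Σ pᵢ log₂ pᵢ = 2.6987 bits.
ΔRT = b·(H₀ − H) = 210 × 0.3013 = 63.28 ms.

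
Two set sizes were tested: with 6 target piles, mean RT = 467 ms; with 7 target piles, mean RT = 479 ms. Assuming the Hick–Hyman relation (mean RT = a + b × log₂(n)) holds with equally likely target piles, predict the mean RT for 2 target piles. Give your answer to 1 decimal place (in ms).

381.5 ms

With log₂ n on the abscissa the relation is linear; from the two conditions:
  b = (479 − 467) / (log₂ 7 − log₂ 6) = 12 / (2.8074 − 2.5850) = 53.959 ms/bit
  a = 467 − 53.959 × 2.5850 = 327.519 ms
Then RT(2) = 327.519 + 53.959 × log₂ 2 = 327.519 + 53.959 × 1 ≈ 381.478 ms.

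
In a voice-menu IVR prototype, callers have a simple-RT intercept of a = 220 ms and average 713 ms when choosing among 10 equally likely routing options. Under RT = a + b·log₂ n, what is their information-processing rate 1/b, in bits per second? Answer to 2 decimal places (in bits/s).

b = (713 − 220)/log₂ 10 = 493/3.3219 = 148.408 ms per bit = 0.14841 s/bit; the reciprocal is 6.738 bits/s.

6.74 bits/s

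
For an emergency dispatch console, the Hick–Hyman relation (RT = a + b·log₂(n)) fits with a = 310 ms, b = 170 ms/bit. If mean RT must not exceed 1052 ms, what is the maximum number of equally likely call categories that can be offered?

170·log₂ n ≤ 1052 − 310 = 742, giving log₂ n ≤ 4.3647 and n ≤ 20.602. The largest whole number is 20.

20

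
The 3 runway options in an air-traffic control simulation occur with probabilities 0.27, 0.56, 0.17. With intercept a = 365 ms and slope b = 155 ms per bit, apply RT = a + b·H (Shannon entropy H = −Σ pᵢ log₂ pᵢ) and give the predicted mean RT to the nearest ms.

Entropy contributions −pᵢ log₂ pᵢ: 0.5100, 0.4684, 0.4346; sum H = 1.4130 bits.
RT = a + bH = 365 + 155·1.4130 = 584.02 ms.

584 ms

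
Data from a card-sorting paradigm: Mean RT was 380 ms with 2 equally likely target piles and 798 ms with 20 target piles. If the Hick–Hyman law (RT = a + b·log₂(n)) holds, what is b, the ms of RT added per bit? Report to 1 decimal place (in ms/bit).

125.8 ms/bit

b = (RT₂ − RT₁)/(log₂ n₂ − log₂ n₁) = (798 − 380)/(4.3219 − 1) = 125.831 ms/bit.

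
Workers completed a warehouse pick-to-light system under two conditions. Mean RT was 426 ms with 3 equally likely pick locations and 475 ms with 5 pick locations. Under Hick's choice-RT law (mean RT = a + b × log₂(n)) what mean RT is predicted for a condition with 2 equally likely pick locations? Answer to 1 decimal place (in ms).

387.1 ms

Fit slope and intercept:
  b = (475 − 426) / (log₂ 5 − log₂ 3) = 49 / (2.3219 − 1.5850) = 66.489 ms/bit
  a = 426 − 66.489 × 1.5850 = 320.618 ms
Then RT(2) = 320.618 + 66.489 × log₂ 2 = 320.618 + 66.489 × 1 ≈ 387.107 ms.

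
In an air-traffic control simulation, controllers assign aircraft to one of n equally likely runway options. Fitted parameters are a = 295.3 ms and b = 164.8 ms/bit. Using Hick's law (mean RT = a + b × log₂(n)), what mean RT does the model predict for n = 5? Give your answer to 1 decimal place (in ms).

678.0 ms

log₂(5) = 2.3219 bits, so RT = 295.3 + 164.8 × 2.3219 ≈ 677.954 ms.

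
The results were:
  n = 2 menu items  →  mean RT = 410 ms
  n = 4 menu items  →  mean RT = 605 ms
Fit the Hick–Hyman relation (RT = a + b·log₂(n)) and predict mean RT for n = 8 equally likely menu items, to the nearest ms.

800 ms

With log₂ n on the abscissa the relation is linear; from the two conditions:
  b = (605 − 410) / (log₂ 4 − log₂ 2) = 195 / (2 − 1) = 195 ms/bit
  a = 410 − 195 × 1 = 215 ms
Then RT(8) = 215 + 195 × log₂ 8 = 215 + 195 × 3 ≈ 800.000 ms.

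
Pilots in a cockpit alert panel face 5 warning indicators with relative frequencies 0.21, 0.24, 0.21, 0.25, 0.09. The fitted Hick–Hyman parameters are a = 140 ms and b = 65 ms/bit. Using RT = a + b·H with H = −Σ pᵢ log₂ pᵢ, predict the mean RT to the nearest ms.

286 ms

Entropy contributions −pᵢ log₂ pᵢ: 0.4728, 0.4941, 0.4728, 0.5000, 0.3127; sum H = 2.2524 bits.
RT = a + bH = 140 + 65·2.2524 = 286.41 ms.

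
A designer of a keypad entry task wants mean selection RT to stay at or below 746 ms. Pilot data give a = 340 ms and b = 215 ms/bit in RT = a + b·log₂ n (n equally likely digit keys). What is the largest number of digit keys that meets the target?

Set 340 + 215·log₂ n ≤ 746 → log₂ n ≤ (746 − 340)/215 = 1.8884.
So n ≤ 2^1.8884 = 3.702; the largest integer n is 3.

3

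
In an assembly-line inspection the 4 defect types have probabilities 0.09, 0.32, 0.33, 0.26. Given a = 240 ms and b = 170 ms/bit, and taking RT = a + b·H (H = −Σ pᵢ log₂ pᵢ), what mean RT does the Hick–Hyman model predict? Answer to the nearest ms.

558 ms

H = 0.09·log₂(1/0.09) + 0.32·log₂(1/0.32) + 0.33·log₂(1/0.33) + 0.26·log₂(1/0.26) = 1.8718 bits.
RT = 240 + 170 × 1.8718 = 558.21 ms.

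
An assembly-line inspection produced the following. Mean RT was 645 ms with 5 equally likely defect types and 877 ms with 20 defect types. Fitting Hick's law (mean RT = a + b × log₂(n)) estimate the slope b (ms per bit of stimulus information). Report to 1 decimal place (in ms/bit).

116.0 ms/bit

b = (RT₂ − RT₁)/(log₂ n₂ − log₂ n₁) = (877 − 645)/(4.3219 − 2.3219) = 116.000 ms/bit.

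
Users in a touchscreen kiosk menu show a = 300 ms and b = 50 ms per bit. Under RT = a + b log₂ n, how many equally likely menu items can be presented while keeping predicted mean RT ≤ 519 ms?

20

50·log₂ n ≤ 519 − 300 = 219, giving log₂ n ≤ 4.3800 and n ≤ 20.821. The largest whole number is 20.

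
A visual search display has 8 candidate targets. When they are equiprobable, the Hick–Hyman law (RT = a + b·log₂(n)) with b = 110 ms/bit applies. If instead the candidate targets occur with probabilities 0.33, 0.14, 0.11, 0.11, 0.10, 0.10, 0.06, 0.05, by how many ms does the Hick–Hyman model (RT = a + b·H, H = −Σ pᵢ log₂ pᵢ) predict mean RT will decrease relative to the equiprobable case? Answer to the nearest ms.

Equiprobable entropy H₀ = log₂ 8 = 3.0000 bits.
Skewed entropy H = −Σ pᵢ log₂ pᵢ = 2.7495 bits.
ΔRT = b·(H₀ − H) = 110 × 0.2505 = 27.55 ms.

28 ms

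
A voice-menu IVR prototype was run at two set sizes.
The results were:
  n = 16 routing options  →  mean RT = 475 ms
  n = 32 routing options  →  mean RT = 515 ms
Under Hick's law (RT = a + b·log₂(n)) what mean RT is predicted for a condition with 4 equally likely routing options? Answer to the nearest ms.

RT is linear in log₂ n, so two points fix the line:
  b = (515 − 475) / (log₂ 32 − log₂ 16) = 40 / (5 − 4) = 40 ms/bit
  a = 475 − 40 × 4 = 315 ms
Then RT(4) = 315 + 40 × log₂ 4 = 315 + 40 × 2 ≈ 395.000 ms.

395 ms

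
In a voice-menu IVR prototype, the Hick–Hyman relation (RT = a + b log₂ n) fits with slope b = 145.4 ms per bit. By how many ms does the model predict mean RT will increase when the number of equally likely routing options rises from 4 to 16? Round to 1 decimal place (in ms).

290.8 ms

ΔRT = (a + b log₂ n₂) − (a + b log₂ n₁) = b·(log₂ n₂ − log₂ n₁).
log₂(16) − log₂(4) = log₂(16/4) = log₂(4) = 2.
ΔRT = 145.4 × 2.0000 = 290.800 ms.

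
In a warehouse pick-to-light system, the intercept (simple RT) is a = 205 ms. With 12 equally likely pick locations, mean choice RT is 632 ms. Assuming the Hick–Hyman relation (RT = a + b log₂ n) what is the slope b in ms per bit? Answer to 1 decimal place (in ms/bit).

log₂(12) = 3.5850 bits.
b = (RT − a)/log₂ n = (632 − 205) / 3.5850 = 119.109 ms/bit.

119.1 ms/bit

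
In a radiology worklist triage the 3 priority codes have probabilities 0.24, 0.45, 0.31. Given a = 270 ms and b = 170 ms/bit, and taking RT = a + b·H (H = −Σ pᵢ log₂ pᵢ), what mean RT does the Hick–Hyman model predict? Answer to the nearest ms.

Entropy contributions −pᵢ log₂ pᵢ: 0.4941, 0.5184, 0.5238; sum H = 1.5363 bits.
RT = a + bH = 270 + 170·1.5363 = 531.18 ms.

531 ms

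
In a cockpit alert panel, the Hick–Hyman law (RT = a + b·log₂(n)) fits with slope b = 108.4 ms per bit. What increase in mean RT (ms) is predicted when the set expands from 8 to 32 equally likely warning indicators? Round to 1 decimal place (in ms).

216.8 ms

ΔRT = (a + b log₂ n₂) − (a + b log₂ n₁) = b·(log₂ n₂ − log₂ n₁).
log₂(32) − log₂(8) = log₂(32/8) = log₂(4) = 2.
ΔRT = 108.4 × 2.0000 = 216.800 ms.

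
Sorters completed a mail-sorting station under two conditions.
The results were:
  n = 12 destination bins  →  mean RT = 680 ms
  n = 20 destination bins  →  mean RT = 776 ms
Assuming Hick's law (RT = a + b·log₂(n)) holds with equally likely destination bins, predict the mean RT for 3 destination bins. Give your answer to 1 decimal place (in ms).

419.5 ms

Fit slope and intercept:
  b = (776 − 680) / (log₂ 20 − log₂ 12) = 96 / (4.3219 − 3.5850) = 130.264 ms/bit
  a = 680 − 130.264 × 3.5850 = 213.009 ms
Then RT(3) = 213.009 + 130.264 × log₂ 3 = 213.009 + 130.264 × 1.5850 ≈ 419.472 ms.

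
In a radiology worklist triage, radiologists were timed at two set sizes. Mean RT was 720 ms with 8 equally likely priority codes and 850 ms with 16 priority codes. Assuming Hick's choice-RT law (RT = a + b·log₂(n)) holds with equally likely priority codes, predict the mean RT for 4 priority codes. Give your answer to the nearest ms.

With log₂ n on the abscissa the relation is linear; from the two conditions:
  b = (850 − 720) / (log₂ 16 − log₂ 8) = 130 / (4 − 3) = 130 ms/bit
  a = 720 − 130 × 3 = 330 ms
Then RT(4) = 330 + 130 × log₂ 4 = 330 + 130 × 2 ≈ 590.000 ms.

590 ms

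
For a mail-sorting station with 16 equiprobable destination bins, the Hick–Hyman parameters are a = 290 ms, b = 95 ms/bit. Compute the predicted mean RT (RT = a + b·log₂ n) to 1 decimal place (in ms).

670.0 ms

log₂(16) = 4 bits, so RT = 290 + 95 × 4 ≈ 670.000 ms.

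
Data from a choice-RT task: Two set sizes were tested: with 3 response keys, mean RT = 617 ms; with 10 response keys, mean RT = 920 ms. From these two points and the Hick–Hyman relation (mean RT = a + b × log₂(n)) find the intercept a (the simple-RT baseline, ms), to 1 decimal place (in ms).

Slope: b = (920 − 617) / (log₂ 10 − log₂ 3) = 303/1.7370 = 174.442 ms/bit.
Intercept: a = 617 − 174.442·log₂(3) = 340.516 ms.

340.5 ms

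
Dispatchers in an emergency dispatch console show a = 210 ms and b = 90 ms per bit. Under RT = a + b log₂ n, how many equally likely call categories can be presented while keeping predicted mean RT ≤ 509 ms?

10

Set 210 + 90·log₂ n ≤ 509 → log₂ n ≤ (509 − 210)/90 = 3.3222.
So n ≤ 2^3.3222 = 10.002; the largest integer n is 10.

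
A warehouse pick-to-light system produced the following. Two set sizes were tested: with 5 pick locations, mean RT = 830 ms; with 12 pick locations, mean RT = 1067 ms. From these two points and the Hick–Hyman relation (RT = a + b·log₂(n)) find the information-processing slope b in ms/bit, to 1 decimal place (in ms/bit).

The slope on a log₂ axis is (1067 − 830) / (3.5850 − 2.3219) = 187.643 ms/bit.

187.6 ms/bit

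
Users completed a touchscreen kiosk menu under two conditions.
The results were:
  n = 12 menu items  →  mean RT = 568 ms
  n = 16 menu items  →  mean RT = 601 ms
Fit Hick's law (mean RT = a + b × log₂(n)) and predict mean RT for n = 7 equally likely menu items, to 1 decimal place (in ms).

Fit slope and intercept:
  b = (601 − 568) / (log₂ 16 − log₂ 12) = 33 / (4 − 3.5850) = 79.511 ms/bit
  a = 568 − 79.511 × 3.5850 = 282.956 ms
Then RT(7) = 282.956 + 79.511 × log₂ 7 = 282.956 + 79.511 × 2.8074 ≈ 506.172 ms.

506.2 ms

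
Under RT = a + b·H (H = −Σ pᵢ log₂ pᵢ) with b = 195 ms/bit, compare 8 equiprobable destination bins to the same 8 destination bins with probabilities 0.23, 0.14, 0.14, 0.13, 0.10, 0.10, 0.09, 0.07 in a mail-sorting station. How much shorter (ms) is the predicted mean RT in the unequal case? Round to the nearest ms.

18 ms

The RT saving is b·ΔH. Equiprobable H₀ = log₂(8) = 3.0000 bits; with the given probabilities H = 2.9101 bits.
b·(H₀ − H) = 195 × (3.0000 − 2.9101) = 17.53 ms.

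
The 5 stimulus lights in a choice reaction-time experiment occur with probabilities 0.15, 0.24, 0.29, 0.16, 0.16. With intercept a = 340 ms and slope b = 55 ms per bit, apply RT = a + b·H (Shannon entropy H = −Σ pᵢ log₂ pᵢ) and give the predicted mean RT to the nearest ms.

H = 0.15·log₂(1/0.15) + 0.24·log₂(1/0.24) + 0.29·log₂(1/0.29) + 0.16·log₂(1/0.16) + 0.16·log₂(1/0.16) = 2.2686 bits.
RT = 340 + 55 × 2.2686 = 464.77 ms.

465 ms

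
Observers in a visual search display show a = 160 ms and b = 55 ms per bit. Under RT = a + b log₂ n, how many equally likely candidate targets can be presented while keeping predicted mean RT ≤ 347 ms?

10

Information budget: (347 − 160)/55 = 3.4000 bits, so n ≤ 2^3.4000 = 10.556 → at most 10.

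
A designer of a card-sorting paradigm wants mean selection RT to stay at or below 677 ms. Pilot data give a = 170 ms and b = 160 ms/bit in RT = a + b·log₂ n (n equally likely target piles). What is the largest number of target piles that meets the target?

8

Information budget: (677 − 170)/160 = 3.1688 bits, so n ≤ 2^3.1688 = 8.993 → at most 8.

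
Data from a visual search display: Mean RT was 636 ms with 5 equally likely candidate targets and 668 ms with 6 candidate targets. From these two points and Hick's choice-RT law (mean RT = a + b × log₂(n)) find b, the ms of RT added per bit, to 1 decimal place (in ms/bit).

121.7 ms/bit

b = (RT₂ − RT₁)/(log₂ n₂ − log₂ n₁) = (668 − 636)/(2.5850 − 2.3219) = 121.657 ms/bit.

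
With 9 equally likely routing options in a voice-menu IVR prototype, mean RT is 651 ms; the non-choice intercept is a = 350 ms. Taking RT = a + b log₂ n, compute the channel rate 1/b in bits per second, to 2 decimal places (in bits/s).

10.53 bits/s

b = (651 − 350)/log₂ 9 = 301/3.1699 = 94.955 ms per bit = 0.09495 s/bit; the reciprocal is 10.531 bits/s.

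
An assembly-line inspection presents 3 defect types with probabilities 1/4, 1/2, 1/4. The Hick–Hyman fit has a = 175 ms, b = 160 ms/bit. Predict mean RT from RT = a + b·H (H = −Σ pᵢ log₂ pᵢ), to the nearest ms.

Each term −pᵢ log₂ pᵢ: 0.25·2 + 0.5·1 + 0.25·2; summed, H = 1.500 bits.
Mean RT = a + bH = 175 + 160·1.500 = 415.00 ms.

415 ms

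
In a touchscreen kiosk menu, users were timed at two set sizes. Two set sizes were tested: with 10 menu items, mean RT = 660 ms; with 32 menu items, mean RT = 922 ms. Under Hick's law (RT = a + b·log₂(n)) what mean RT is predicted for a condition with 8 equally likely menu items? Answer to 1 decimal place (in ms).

RT is linear in log₂ n, so two points fix the line:
  b = (922 − 660) / (log₂ 32 − log₂ 10) = 262 / (5 − 3.3219) = 156.132 ms/bit
  a = 660 − 156.132 × 3.3219 = 141.342 ms
Then RT(8) = 141.342 + 156.132 × log₂ 8 = 141.342 + 156.132 × 3 ≈ 609.737 ms.

609.7 ms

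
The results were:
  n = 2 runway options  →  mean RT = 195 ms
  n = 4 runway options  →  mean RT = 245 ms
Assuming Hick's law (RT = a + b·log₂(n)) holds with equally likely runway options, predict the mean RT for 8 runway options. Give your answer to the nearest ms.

With log₂ n on the abscissa the relation is linear; from the two conditions:
  b = (245 − 195) / (log₂ 4 − log₂ 2) = 50 / (2 − 1) = 50 ms/bit
  a = 195 − 50 × 1 = 145 ms
Then RT(8) = 145 + 50 × log₂ 8 = 145 + 50 × 3 ≈ 295.000 ms.

295 ms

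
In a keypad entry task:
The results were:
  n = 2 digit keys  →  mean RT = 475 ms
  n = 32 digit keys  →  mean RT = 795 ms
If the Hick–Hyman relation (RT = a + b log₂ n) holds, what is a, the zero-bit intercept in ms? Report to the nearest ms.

b = (RT₂ − RT₁)/(log₂ n₂ − log₂ n₁) = (795 − 475)/(5 − 1) = 80 ms/bit.
a = RT₁ − b·log₂ n₁ = 475 − 80 × 1 = 395.000 ms.

395 ms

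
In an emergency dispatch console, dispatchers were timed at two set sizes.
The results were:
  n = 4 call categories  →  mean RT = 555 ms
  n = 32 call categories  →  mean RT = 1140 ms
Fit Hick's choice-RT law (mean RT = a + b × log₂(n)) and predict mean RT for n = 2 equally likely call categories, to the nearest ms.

360 ms

RT is linear in log₂ n, so two points fix the line:
  b = (1140 − 555) / (log₂ 32 − log₂ 4) = 585 / (5 − 2) = 195 ms/bit
  a = 555 − 195 × 2 = 165 ms
Then RT(2) = 165 + 195 × log₂ 2 = 165 + 195 × 1 ≈ 360.000 ms.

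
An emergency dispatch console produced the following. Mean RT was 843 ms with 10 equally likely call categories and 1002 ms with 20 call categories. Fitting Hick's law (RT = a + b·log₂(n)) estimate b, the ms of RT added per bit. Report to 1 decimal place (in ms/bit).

Slope: b = (1002 − 843) / (log₂ 20 − log₂ 10) = 159/1.0000 = 159.000 ms/bit.

159.0 ms/bit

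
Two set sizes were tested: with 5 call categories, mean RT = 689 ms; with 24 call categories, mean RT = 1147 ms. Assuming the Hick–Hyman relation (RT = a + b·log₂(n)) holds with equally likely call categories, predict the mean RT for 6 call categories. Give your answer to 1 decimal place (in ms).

742.2 ms

RT is linear in log₂ n, so two points fix the line:
  b = (1147 − 689) / (log₂ 24 − log₂ 5) = 458 / (4.5850 − 2.3219) = 202.383 ms/bit
  a = 689 − 202.383 × 2.3219 = 219.081 ms
Then RT(6) = 219.081 + 202.383 × log₂ 6 = 219.081 + 202.383 × 2.5850 ≈ 742.234 ms.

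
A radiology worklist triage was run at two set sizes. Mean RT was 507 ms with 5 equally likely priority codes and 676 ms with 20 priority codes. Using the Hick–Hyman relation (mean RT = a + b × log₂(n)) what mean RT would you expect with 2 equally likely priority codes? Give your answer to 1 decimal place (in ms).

Fit slope and intercept:
  b = (676 − 507) / (log₂ 20 − log₂ 5) = 169 / (4.3219 − 2.3219) = 84.500 ms/bit
  a = 507 − 84.500 × 2.3219 = 310.797 ms
Then RT(2) = 310.797 + 84.500 × log₂ 2 = 310.797 + 84.500 × 1 ≈ 395.297 ms.

395.3 ms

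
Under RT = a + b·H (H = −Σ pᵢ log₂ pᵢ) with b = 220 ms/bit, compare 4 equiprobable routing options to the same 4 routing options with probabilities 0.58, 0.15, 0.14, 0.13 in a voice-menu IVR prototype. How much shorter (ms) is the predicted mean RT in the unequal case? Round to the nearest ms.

Equiprobable entropy H₀ = log₂ 4 = 2.0000 bits.
Skewed entropy H = −Σ pᵢ log₂ pᵢ = 1.6461 bits.
ΔRT = b·(H₀ − H) = 220 × 0.3539 = 77.86 ms.

78 ms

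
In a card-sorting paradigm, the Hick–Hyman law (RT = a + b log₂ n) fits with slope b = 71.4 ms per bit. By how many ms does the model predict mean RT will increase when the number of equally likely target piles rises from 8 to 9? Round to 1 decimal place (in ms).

The intercept a cancels: ΔRT = b·(log₂ n₂ − log₂ n₁) = b·log₂(n₂/n₁).
log₂(9) − log₂(8) = 3.1699 − 3 = 0.1699.
ΔRT = 71.4 × 0.1699 = 12.133 ms.

12.1 ms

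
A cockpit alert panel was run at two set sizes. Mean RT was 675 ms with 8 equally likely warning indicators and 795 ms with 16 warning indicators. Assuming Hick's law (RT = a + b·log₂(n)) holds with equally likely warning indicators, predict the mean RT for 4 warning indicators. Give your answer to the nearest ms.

555 ms

RT is linear in log₂ n, so two points fix the line:
  b = (795 − 675) / (log₂ 16 − log₂ 8) = 120 / (4 − 3) = 120 ms/bit
  a = 675 − 120 × 3 = 315 ms
Then RT(4) = 315 + 120 × log₂ 4 = 315 + 120 × 2 ≈ 555.000 ms.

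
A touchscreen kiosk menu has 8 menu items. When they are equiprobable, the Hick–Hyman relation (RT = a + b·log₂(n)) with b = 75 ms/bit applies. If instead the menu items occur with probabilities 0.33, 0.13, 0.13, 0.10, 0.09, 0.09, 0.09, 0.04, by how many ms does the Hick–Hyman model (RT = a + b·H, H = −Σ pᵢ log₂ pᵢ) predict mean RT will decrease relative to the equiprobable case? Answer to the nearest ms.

19 ms

Equiprobable entropy H₀ = log₂ 8 = 3.0000 bits.
Skewed entropy H = −Σ pᵢ log₂ pᵢ = 2.7490 bits.
ΔRT = b·(H₀ − H) = 75 × 0.2510 = 18.82 ms.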